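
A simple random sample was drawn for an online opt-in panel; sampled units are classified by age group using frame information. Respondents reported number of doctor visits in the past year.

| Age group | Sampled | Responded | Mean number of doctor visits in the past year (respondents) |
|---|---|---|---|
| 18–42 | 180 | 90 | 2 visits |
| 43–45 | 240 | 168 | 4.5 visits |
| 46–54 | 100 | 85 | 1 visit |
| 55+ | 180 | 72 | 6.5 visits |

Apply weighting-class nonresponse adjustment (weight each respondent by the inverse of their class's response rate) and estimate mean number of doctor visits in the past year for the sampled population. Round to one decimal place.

Class response rates: 18–42 90/180 = 50%, 43–45 168/240 = 70%, 46–54 85/100 = 85%, 55+ 72/180 = 40%.
With weight = n_sampled/n_responded per class, the weighted class total is n_sampled:
  18–42: 180 × 2 = 360
  43–45: 240 × 4.5 = 1080
  46–54: 100 × 1 = 100
  55+: 180 × 6.5 = 1170
Adjusted estimate = 2710 / 700 = 3.87143 → 3.9.

3.9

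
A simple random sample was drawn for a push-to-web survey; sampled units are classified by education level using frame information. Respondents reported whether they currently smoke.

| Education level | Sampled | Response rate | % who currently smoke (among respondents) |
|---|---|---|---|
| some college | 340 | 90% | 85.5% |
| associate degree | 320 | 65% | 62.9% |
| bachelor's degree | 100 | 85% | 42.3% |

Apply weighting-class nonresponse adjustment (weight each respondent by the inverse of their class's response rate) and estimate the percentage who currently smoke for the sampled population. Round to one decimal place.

Weighting each respondent by the inverse class response rate inflates each class back to its sampled size, so the class weight is n_sampled:
  some college: 340 × 85.5 = 29,070
  associate degree: 320 × 62.9 = 20,128
  bachelor's degree: 100 × 42.3 = 4230
Adjusted estimate = 53,428 / 760 = 70.3 → 70.3%.

70.3%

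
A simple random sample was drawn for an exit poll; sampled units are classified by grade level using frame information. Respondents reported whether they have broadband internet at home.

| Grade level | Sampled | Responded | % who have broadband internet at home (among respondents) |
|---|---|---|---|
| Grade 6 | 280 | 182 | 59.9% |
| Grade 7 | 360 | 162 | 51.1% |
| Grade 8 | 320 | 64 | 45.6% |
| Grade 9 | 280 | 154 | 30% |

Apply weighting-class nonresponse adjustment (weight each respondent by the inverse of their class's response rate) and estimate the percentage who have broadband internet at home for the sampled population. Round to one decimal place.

Response rates by class: Grade 6 182/280 = 65%, Grade 7 162/360 = 45%, Grade 8 64/320 = 20%, Grade 9 154/280 = 55%.
Weighting each respondent by the inverse class response rate inflates each class back to its sampled size, so the class weight is n_sampled:
  Grade 6: 280 × 59.9 = 16,772
  Grade 7: 360 × 51.1 = 18,396
  Grade 8: 320 × 45.6 = 14,592
  Grade 9: 280 × 30 = 8400
Adjusted estimate = 58,160 / 1,240 = 46.9032 → 46.9%.

46.9%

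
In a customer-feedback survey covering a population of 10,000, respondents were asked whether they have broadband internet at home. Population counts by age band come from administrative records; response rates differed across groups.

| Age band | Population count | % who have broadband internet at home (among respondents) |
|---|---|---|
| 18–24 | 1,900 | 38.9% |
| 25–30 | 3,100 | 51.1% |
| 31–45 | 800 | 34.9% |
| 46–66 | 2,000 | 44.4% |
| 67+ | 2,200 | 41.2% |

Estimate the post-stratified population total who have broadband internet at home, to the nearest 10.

4,400

Estimated count per cell = population count × respondent percentage:
  18–24: 1,900 × 38.9% = 739.1
  25–30: 3,100 × 51.1% = 1584.1
  31–45: 800 × 34.9% = 279.2
  46–66: 2,000 × 44.4% = 888
  67+: 2,200 × 41.2% = 906.4
Estimated total = 4396.8 → 4,400.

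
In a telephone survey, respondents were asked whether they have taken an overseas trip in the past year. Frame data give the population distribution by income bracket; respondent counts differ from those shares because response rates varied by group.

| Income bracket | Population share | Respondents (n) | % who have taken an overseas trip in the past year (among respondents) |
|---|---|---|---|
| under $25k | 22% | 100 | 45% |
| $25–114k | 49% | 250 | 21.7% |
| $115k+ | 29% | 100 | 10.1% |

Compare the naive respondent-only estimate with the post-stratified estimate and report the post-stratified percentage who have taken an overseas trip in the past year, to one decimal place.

Without adjustment, the pooled respondent share is:
  (100/450)×45 + (250/450)×21.7 + (100/450)×10.1 = 24.3%
Reweighting by population income bracket shares:
  0.22×45 + 0.49×21.7 + 0.29×10.1 = 23.462%

23.5%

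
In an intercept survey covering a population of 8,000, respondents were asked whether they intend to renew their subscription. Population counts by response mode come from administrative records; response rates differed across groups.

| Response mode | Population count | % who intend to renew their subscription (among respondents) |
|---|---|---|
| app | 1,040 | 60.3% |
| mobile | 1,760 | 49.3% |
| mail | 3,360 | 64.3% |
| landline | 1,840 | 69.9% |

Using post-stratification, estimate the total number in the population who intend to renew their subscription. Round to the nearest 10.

Each cell contributes its population count × the respondent rate:
  app: 1,040 × 60.3% = 627.12
  mobile: 1,760 × 49.3% = 867.68
  mail: 3,360 × 64.3% = 2160.48
  landline: 1,840 × 69.9% = 1286.16
Estimated total = 4941.44 → 4,940.

4,940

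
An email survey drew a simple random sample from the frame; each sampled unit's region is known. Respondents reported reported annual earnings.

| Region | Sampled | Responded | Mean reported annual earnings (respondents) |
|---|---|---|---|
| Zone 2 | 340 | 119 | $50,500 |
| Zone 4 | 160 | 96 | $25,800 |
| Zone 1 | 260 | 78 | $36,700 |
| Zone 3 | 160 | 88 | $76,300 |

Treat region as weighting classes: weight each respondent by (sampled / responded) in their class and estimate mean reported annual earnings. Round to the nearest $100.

$46,800

Response rates by class: Zone 2 119/340 = 35%, Zone 4 96/160 = 60%, Zone 1 78/260 = 30%, Zone 3 88/160 = 55%.
Inverse-response-rate weighting restores each class to its sampled count, so class totals weight by n_sampled:
  Zone 2: 340 × 50,500 = 17,170,000
  Zone 4: 160 × 25,800 = 4,128,000
  Zone 1: 260 × 36,700 = 9,542,000
  Zone 3: 160 × 76,300 = 12,208,000
Adjusted estimate = 43,048,000 / 920 = 46791.3 → $46,800.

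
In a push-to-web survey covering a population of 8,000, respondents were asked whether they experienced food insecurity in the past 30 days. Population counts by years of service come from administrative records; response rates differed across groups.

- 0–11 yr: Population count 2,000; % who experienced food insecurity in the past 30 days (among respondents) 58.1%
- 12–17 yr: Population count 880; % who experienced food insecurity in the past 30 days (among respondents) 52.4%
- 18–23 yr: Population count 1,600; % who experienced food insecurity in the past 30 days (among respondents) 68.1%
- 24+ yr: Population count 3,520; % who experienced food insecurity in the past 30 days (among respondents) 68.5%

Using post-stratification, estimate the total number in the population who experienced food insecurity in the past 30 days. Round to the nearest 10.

5,120

Each cell contributes its population count × the respondent rate:
  0–11 yr: 2,000 × 58.1% = 1162
  12–17 yr: 880 × 52.4% = 461.12
  18–23 yr: 1,600 × 68.1% = 1089.6
  24+ yr: 3,520 × 68.5% = 2411.2
Estimated total = 5123.92 → 5,120.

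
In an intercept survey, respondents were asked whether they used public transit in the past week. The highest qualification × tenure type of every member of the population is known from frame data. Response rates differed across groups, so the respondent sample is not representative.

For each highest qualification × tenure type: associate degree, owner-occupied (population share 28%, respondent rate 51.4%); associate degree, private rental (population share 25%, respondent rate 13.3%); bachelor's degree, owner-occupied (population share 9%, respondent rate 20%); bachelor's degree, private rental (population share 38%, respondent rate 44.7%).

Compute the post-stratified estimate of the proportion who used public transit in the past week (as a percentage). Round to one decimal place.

Reweight to the known highest qualification × tenure type distribution:
  associate degree, owner-occupied: 0.28 × 51.4 = 14.392
  associate degree, private rental: 0.25 × 13.3 = 3.325
  bachelor's degree, owner-occupied: 0.09 × 20 = 1.8
  bachelor's degree, private rental: 0.38 × 44.7 = 16.986
Post-stratified estimate = 36.503 → 36.5%.

36.5%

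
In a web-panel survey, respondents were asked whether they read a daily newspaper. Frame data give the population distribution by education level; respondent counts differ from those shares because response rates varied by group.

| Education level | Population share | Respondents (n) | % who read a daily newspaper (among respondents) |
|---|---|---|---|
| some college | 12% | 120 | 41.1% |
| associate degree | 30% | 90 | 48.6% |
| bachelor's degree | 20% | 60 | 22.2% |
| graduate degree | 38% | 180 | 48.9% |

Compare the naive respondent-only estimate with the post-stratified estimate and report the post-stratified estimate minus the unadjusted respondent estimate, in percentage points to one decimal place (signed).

Unadjusted (pooled respondent) estimate weights by respondent counts:
  (120/450)×41.1 + (90/450)×48.6 + (60/450)×22.2 + (180/450)×48.9 = 43.2%
Reweighting by population education level shares:
  0.12×41.1 + 0.3×48.6 + 0.2×22.2 + 0.38×48.9 = 42.534%
Difference = 42.534 − 43.2 = -0.666 pp.

-0.7 percentage points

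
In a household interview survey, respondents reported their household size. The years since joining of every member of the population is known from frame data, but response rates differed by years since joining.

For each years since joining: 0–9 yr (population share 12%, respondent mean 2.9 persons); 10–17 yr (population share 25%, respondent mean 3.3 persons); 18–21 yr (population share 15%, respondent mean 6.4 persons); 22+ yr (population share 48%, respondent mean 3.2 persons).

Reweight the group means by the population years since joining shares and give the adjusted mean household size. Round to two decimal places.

Post-stratification weights by population share, not respondent share:
  0–9 yr: 0.12 × 2.9 = 0.348
  10–17 yr: 0.25 × 3.3 = 0.825
  18–21 yr: 0.15 × 6.4 = 0.96
  22+ yr: 0.48 × 3.2 = 1.536
Post-stratified estimate = 3.669 → 3.67.

3.67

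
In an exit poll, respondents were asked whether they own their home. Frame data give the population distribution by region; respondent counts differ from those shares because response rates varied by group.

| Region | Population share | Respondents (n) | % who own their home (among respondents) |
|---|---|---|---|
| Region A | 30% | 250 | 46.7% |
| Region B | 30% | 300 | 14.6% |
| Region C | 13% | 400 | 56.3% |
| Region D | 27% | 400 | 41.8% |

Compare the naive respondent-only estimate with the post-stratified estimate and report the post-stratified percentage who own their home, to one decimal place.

37.0%

Naive respondent-only estimate (weights = respondent counts):
  (250/1350)×46.7 + (300/1350)×14.6 + (400/1350)×56.3 + (400/1350)×41.8 = 40.9593%
Post-stratifying to population shares instead:
  0.3×46.7 + 0.3×14.6 + 0.13×56.3 + 0.27×41.8 = 36.995%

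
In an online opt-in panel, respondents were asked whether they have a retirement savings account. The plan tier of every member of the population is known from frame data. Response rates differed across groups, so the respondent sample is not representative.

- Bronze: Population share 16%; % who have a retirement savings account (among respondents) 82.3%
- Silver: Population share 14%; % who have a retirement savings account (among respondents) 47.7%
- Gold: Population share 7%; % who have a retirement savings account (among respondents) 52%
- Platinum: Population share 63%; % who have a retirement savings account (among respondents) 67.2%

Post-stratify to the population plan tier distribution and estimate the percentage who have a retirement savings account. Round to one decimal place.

65.8%

Post-stratification weights by population share, not respondent share:
  Bronze: 0.16 × 82.3 = 13.168
  Silver: 0.14 × 47.7 = 6.678
  Gold: 0.07 × 52 = 3.64
  Platinum: 0.63 × 67.2 = 42.336
Post-stratified estimate = 65.822 → 65.8%.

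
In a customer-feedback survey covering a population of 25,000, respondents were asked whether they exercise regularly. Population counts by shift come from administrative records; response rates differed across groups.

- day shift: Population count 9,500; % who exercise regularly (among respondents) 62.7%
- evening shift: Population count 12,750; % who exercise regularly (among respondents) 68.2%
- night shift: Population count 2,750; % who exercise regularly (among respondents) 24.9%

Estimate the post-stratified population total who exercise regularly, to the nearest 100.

15,300

Apply each group's respondent rate to its population count:
  day shift: 9,500 × 62.7% = 5956.5
  evening shift: 12,750 × 68.2% = 8695.5
  night shift: 2,750 × 24.9% = 684.75
Estimated total = 15336.8 → 15,300.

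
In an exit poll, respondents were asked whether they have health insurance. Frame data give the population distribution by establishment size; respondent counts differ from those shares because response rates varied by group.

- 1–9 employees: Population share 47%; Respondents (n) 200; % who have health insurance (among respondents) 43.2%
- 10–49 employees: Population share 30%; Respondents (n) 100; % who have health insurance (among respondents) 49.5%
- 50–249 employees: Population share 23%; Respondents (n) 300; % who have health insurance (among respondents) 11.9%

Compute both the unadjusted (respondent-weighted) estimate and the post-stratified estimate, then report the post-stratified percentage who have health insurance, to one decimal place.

Naive respondent-only estimate (weights = respondent counts):
  (200/600)×43.2 + (100/600)×49.5 + (300/600)×11.9 = 28.6%
Post-stratified estimate weights by population shares:
  0.47×43.2 + 0.3×49.5 + 0.23×11.9 = 37.891%

37.9%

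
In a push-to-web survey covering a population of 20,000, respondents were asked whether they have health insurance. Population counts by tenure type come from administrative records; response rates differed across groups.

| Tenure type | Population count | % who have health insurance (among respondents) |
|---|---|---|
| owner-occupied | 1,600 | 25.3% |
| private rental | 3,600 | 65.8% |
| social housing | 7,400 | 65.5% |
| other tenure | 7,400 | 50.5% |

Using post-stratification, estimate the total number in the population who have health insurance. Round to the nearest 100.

Estimated count per cell = population count × respondent percentage:
  owner-occupied: 1,600 × 25.3% = 404.8
  private rental: 3,600 × 65.8% = 2368.8
  social housing: 7,400 × 65.5% = 4847
  other tenure: 7,400 × 50.5% = 3737
Estimated total = 11357.6 → 11,400.

11,400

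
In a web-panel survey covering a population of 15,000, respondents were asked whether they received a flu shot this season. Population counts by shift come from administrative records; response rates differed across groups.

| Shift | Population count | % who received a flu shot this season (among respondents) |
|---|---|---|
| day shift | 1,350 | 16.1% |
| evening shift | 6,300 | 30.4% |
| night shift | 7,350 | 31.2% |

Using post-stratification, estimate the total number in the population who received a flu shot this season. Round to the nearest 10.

4,430

Estimated count per cell = population count × respondent percentage:
  day shift: 1,350 × 16.1% = 217.35
  evening shift: 6,300 × 30.4% = 1915.2
  night shift: 7,350 × 31.2% = 2293.2
Estimated total = 4425.75 → 4,430.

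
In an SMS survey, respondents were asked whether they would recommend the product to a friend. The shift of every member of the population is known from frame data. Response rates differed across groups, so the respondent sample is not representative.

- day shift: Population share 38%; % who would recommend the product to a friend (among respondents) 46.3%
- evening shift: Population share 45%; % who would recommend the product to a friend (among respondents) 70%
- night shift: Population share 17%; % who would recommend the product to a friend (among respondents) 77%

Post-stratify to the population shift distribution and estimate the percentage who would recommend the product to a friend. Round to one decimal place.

Reweight to the known shift distribution:
  day shift: 0.38 × 46.3 = 17.594
  evening shift: 0.45 × 70 = 31.5
  night shift: 0.17 × 77 = 13.09
Post-stratified estimate = 62.184 → 62.2%.

62.2%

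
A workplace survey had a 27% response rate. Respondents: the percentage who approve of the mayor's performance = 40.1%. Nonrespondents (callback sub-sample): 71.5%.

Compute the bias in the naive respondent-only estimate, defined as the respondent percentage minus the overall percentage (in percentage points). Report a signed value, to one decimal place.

Nonresponse fraction = 1 − 0.27 = 0.73.
Bias = (nonresponse fraction) × (respondent percentage − nonrespondent percentage)
     = 0.73 × (40.1 − 71.5) = 0.73 × -31.4 = -22.922.

-22.9 percentage points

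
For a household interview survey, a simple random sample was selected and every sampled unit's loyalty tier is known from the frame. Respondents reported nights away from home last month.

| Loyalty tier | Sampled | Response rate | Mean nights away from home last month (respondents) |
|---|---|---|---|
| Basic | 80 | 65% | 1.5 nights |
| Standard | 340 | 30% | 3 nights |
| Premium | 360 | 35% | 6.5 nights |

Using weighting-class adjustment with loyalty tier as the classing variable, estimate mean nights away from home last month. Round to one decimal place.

4.5

With weight = n_sampled/n_responded per class, the weighted class total is n_sampled:
  Basic: 80 × 1.5 = 120
  Standard: 340 × 3 = 1020
  Premium: 360 × 6.5 = 2340
Adjusted estimate = 3480 / 780 = 4.46154 → 4.5.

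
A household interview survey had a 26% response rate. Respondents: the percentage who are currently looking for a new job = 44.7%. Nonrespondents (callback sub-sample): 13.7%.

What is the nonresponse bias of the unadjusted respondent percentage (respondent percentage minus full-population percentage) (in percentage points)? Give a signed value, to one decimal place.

Nonresponse fraction = 1 − 0.26 = 0.74.
Bias = (nonresponse fraction) × (respondent percentage − nonrespondent percentage)
     = 0.74 × (44.7 − 13.7) = 0.74 × 31 = 22.94.

+22.9 percentage points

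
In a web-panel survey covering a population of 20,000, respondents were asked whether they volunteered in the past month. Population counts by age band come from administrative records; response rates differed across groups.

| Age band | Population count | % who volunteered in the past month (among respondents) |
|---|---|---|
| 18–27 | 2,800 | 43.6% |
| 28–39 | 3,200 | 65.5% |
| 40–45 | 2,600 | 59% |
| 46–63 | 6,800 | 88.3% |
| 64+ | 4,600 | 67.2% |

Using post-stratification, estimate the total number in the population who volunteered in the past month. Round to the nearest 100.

Apply each group's respondent rate to its population count:
  18–27: 2,800 × 43.6% = 1220.8
  28–39: 3,200 × 65.5% = 2096
  40–45: 2,600 × 59% = 1534
  46–63: 6,800 × 88.3% = 6004.4
  64+: 4,600 × 67.2% = 3091.2
Estimated total = 13946.4 → 13,900.

13,900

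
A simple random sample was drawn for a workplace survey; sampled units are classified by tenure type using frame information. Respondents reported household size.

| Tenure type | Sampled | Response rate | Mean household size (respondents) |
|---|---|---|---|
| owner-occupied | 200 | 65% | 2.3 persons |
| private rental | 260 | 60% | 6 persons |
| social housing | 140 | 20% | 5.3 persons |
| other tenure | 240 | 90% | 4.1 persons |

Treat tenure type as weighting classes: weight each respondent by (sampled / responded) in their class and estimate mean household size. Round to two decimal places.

4.46

Weighting each respondent by the inverse class response rate inflates each class back to its sampled size, so the class weight is n_sampled:
  owner-occupied: 200 × 2.3 = 460
  private rental: 260 × 6 = 1560
  social housing: 140 × 5.3 = 742
  other tenure: 240 × 4.1 = 984
Adjusted estimate = 3746 / 840 = 4.45952 → 4.46.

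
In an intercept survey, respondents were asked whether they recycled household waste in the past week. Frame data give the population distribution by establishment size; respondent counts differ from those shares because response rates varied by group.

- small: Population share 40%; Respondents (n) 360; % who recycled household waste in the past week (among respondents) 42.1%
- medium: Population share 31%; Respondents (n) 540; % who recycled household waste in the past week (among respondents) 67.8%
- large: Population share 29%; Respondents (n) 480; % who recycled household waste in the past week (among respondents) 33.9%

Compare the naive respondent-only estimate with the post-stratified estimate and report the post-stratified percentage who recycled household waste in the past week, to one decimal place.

Naive respondent-only estimate (weights = respondent counts):
  (360/1380)×42.1 + (540/1380)×67.8 + (480/1380)×33.9 = 49.3043%
Post-stratified estimate weights by population shares:
  0.4×42.1 + 0.31×67.8 + 0.29×33.9 = 47.689%

47.7%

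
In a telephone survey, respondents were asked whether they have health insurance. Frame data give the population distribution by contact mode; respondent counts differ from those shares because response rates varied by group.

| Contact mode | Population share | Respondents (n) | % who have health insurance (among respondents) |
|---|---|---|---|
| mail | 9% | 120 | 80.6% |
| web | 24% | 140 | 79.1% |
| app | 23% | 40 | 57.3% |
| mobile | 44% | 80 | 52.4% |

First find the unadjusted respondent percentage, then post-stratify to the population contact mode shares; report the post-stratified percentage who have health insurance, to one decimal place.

Unadjusted (pooled respondent) estimate weights by respondent counts:
  (120/380)×80.6 + (140/380)×79.1 + (40/380)×57.3 + (80/380)×52.4 = 71.6579%
Post-stratified estimate weights by population shares:
  0.09×80.6 + 0.24×79.1 + 0.23×57.3 + 0.44×52.4 = 62.473%

62.5%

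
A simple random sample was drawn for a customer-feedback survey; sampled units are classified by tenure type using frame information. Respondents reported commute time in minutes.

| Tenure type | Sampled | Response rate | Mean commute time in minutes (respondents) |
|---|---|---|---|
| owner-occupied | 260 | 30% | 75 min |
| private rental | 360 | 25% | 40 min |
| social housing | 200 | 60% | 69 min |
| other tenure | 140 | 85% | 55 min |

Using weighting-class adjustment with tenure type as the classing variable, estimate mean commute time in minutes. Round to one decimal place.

With weight = n_sampled/n_responded per class, the weighted class total is n_sampled:
  owner-occupied: 260 × 75 = 19,500
  private rental: 360 × 40 = 14,400
  social housing: 200 × 69 = 13,800
  other tenure: 140 × 55 = 7700
Adjusted estimate = 55,400 / 960 = 57.7083 → 57.7.

57.7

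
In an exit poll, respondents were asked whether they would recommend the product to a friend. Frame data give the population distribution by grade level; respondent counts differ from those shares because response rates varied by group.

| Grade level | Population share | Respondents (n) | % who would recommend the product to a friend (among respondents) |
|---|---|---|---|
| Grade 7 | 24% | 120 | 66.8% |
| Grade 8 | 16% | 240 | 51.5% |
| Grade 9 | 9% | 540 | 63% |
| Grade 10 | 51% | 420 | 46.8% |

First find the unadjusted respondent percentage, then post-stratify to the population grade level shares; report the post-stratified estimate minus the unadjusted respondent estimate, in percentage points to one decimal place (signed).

Unadjusted (pooled respondent) estimate weights by respondent counts:
  (120/1320)×66.8 + (240/1320)×51.5 + (540/1320)×63 + (420/1320)×46.8 = 56.1%
Reweighting by population grade level shares:
  0.24×66.8 + 0.16×51.5 + 0.09×63 + 0.51×46.8 = 53.81%
Difference = 53.81 − 56.1 = -2.29 pp.

-2.3 percentage points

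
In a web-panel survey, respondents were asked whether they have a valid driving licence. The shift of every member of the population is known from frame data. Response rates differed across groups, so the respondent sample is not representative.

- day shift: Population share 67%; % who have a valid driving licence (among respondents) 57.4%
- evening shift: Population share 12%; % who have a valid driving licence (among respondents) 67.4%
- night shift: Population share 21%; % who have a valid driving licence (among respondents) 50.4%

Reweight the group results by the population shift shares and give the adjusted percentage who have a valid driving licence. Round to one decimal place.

57.1%

Each cell contributes population-share × respondent value:
  day shift: 0.67 × 57.4 = 38.458
  evening shift: 0.12 × 67.4 = 8.088
  night shift: 0.21 × 50.4 = 10.584
Post-stratified estimate = 57.13 → 57.1%.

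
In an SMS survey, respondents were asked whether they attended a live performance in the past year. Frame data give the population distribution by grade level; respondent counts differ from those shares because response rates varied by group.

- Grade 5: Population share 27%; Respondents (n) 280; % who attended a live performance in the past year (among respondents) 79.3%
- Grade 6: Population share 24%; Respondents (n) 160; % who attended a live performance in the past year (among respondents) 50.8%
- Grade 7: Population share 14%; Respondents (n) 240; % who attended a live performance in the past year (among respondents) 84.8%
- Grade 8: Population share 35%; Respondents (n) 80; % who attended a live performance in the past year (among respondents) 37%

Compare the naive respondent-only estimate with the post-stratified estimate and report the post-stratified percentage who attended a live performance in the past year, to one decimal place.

Without adjustment, the pooled respondent share is:
  (280/760)×79.3 + (160/760)×50.8 + (240/760)×84.8 + (80/760)×37 = 70.5842%
Post-stratified estimate weights by population shares:
  0.27×79.3 + 0.24×50.8 + 0.14×84.8 + 0.35×37 = 58.425%

58.4%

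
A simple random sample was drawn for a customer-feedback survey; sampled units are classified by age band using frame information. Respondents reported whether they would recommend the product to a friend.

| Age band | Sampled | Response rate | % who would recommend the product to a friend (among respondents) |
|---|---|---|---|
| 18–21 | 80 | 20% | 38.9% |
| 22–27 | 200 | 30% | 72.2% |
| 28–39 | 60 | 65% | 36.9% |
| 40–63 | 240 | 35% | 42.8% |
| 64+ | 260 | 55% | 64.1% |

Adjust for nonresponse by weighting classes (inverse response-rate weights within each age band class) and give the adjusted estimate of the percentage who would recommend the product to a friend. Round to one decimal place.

Each respondent's weight = sampled/responded in their class; summing within a class gives n_sampled, so:
  18–21: 80 × 38.9 = 3112
  22–27: 200 × 72.2 = 14,440
  28–39: 60 × 36.9 = 2214
  40–63: 240 × 42.8 = 10,272
  64+: 260 × 64.1 = 16,666
Adjusted estimate = 46,704 / 840 = 55.6 → 55.6%.

55.6%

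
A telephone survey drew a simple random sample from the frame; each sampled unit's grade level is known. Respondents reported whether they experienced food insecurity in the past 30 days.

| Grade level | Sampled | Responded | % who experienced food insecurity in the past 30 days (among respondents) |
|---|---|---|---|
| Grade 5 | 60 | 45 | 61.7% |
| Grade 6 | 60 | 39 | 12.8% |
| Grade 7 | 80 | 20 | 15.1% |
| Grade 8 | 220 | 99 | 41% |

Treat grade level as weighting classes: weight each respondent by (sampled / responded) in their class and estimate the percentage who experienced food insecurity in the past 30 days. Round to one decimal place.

35.0%

Response rates by class: Grade 5 45/60 = 75%, Grade 6 39/60 = 65%, Grade 7 20/80 = 25%, Grade 8 99/220 = 45%.
Inverse-response-rate weighting restores each class to its sampled count, so class totals weight by n_sampled:
  Grade 5: 60 × 61.7 = 3702
  Grade 6: 60 × 12.8 = 768
  Grade 7: 80 × 15.1 = 1208
  Grade 8: 220 × 41 = 9020
Adjusted estimate = 14,698 / 420 = 34.9952 → 35.0%.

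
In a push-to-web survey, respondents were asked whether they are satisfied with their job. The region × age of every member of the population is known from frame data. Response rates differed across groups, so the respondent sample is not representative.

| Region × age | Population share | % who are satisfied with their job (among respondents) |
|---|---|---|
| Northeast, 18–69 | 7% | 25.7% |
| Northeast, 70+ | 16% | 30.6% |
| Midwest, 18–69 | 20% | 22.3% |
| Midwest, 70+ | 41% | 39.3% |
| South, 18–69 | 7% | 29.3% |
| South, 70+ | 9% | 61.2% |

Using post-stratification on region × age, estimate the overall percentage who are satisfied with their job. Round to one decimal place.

Reweight to the known region × age distribution:
  Northeast, 18–69: 0.07 × 25.7 = 1.799
  Northeast, 70+: 0.16 × 30.6 = 4.896
  Midwest, 18–69: 0.2 × 22.3 = 4.46
  Midwest, 70+: 0.41 × 39.3 = 16.113
  South, 18–69: 0.07 × 29.3 = 2.051
  South, 70+: 0.09 × 61.2 = 5.508
Post-stratified estimate = 34.827 → 34.8%.

34.8%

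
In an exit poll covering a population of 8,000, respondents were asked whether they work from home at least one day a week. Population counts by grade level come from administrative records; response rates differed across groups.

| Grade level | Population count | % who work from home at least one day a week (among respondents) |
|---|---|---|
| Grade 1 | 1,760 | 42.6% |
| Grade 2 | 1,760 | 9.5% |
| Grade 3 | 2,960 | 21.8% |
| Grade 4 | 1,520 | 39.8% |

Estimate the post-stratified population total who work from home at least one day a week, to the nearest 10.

Each cell contributes its population count × the respondent rate:
  Grade 1: 1,760 × 42.6% = 749.76
  Grade 2: 1,760 × 9.5% = 167.2
  Grade 3: 2,960 × 21.8% = 645.28
  Grade 4: 1,520 × 39.8% = 604.96
Estimated total = 2167.2 → 2,170.

2,170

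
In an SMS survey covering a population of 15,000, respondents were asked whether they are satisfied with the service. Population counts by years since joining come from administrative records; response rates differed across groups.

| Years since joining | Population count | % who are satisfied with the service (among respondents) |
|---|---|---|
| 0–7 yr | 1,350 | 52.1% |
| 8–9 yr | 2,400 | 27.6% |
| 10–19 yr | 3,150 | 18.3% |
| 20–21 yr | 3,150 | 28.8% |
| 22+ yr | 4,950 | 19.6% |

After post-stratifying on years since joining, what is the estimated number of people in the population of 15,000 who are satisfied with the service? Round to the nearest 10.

Apply each group's respondent rate to its population count:
  0–7 yr: 1,350 × 52.1% = 703.35
  8–9 yr: 2,400 × 27.6% = 662.4
  10–19 yr: 3,150 × 18.3% = 576.45
  20–21 yr: 3,150 × 28.8% = 907.2
  22+ yr: 4,950 × 19.6% = 970.2
Estimated total = 3819.6 → 3,820.

3,820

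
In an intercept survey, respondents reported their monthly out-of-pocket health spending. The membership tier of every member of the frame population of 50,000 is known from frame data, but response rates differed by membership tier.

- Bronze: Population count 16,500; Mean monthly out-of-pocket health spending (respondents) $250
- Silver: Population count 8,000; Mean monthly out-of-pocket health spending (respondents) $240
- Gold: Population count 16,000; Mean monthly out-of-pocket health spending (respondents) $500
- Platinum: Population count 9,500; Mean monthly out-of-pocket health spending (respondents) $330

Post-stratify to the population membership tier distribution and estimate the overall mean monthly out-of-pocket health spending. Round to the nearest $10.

$340

Reweight to the known membership tier distribution:
  Bronze: (16,500/50,000) × 250 = 82.5
  Silver: (8,000/50,000) × 240 = 38.4
  Gold: (16,000/50,000) × 500 = 160
  Platinum: (9,500/50,000) × 330 = 62.7
Post-stratified estimate = 343.6 → $340.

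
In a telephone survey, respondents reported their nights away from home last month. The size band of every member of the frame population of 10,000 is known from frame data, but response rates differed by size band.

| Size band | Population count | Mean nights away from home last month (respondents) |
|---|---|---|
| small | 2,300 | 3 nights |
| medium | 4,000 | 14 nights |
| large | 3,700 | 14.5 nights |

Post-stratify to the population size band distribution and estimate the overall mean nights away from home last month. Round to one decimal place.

Post-stratification weights by population share, not respondent share:
  small: (2,300/10,000) × 3 = 0.69
  medium: (4,000/10,000) × 14 = 5.6
  large: (3,700/10,000) × 14.5 = 5.365
Post-stratified estimate = 11.655 → 11.7.

11.7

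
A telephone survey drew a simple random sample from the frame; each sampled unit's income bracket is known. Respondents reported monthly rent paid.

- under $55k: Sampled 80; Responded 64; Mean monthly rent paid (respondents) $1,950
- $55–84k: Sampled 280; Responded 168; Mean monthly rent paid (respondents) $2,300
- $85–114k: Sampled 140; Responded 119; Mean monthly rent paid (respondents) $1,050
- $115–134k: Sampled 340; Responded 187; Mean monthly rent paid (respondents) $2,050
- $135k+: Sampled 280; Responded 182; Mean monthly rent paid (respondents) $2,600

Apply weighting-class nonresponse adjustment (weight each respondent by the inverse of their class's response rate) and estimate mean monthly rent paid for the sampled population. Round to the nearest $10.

$2,120

Response rates by class: under $55k 64/80 = 80%, $55–84k 168/280 = 60%, $85–114k 119/140 = 85%, $115–134k 187/340 = 55%, $135k+ 182/280 = 65%.
Weighting each respondent by the inverse class response rate inflates each class back to its sampled size, so the class weight is n_sampled:
  under $55k: 80 × 1950 = 156,000
  $55–84k: 280 × 2300 = 644,000
  $85–114k: 140 × 1050 = 147,000
  $115–134k: 340 × 2050 = 697,000
  $135k+: 280 × 2600 = 728,000
Adjusted estimate = 2,372,000 / 1,120 = 2117.86 → $2,120.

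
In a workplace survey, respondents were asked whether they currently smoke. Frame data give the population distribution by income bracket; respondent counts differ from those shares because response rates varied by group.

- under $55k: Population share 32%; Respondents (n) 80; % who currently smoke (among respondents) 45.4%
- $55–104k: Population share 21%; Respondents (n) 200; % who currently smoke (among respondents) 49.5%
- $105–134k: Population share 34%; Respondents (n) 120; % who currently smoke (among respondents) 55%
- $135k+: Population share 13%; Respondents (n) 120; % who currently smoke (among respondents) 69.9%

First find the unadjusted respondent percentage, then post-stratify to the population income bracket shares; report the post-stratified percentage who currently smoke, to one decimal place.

Unadjusted (pooled respondent) estimate weights by respondent counts:
  (80/520)×45.4 + (200/520)×49.5 + (120/520)×55 + (120/520)×69.9 = 54.8462%
Post-stratifying to population shares instead:
  0.32×45.4 + 0.21×49.5 + 0.34×55 + 0.13×69.9 = 52.71%

52.7%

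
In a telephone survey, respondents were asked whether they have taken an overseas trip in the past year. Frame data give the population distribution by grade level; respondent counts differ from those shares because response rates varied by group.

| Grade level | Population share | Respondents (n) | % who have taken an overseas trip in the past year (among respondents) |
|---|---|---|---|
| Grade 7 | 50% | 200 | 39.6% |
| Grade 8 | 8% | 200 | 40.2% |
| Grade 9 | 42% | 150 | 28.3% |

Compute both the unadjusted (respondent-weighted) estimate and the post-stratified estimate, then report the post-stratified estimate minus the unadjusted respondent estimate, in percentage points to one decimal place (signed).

-1.8 percentage points

Naive respondent-only estimate (weights = respondent counts):
  (200/550)×39.6 + (200/550)×40.2 + (150/550)×28.3 = 36.7364%
Reweighting by population grade level shares:
  0.5×39.6 + 0.08×40.2 + 0.42×28.3 = 34.902%
Difference = 34.902 − 36.7364 = -1.8344 pp.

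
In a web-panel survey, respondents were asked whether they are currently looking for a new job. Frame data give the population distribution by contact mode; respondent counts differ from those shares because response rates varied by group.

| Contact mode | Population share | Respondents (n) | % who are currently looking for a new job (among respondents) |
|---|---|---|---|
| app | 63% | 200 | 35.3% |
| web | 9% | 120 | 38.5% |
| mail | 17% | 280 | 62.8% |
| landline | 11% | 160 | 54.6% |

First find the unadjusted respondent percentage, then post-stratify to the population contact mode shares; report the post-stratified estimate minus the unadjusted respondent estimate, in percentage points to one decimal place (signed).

-7.6 percentage points

Naive respondent-only estimate (weights = respondent counts):
  (200/760)×35.3 + (120/760)×38.5 + (280/760)×62.8 + (160/760)×54.6 = 50%
Reweighting by population contact mode shares:
  0.63×35.3 + 0.09×38.5 + 0.17×62.8 + 0.11×54.6 = 42.386%
Difference = 42.386 − 50 = -7.614 pp.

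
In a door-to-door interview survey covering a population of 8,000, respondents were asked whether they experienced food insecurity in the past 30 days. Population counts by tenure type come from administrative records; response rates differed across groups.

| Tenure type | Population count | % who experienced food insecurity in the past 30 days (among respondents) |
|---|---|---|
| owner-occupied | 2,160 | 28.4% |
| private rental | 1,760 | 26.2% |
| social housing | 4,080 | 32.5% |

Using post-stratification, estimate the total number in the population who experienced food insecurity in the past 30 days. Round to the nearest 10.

2,400

Each cell contributes its population count × the respondent rate:
  owner-occupied: 2,160 × 28.4% = 613.44
  private rental: 1,760 × 26.2% = 461.12
  social housing: 4,080 × 32.5% = 1326
Estimated total = 2400.56 → 2,400.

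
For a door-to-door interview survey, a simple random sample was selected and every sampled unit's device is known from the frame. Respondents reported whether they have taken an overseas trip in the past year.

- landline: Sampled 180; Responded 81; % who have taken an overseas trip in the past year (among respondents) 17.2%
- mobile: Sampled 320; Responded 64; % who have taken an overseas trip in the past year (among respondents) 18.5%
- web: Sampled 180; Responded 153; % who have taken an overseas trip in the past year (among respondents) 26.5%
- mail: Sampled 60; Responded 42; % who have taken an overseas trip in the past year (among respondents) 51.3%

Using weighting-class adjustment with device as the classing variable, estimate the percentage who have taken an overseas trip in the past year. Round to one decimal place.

22.8%

Response rates by class: landline 81/180 = 45%, mobile 64/320 = 20%, web 153/180 = 85%, mail 42/60 = 70%.
With weight = n_sampled/n_responded per class, the weighted class total is n_sampled:
  landline: 180 × 17.2 = 3096
  mobile: 320 × 18.5 = 5920
  web: 180 × 26.5 = 4770
  mail: 60 × 51.3 = 3078
Adjusted estimate = 16,864 / 740 = 22.7892 → 22.8%.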